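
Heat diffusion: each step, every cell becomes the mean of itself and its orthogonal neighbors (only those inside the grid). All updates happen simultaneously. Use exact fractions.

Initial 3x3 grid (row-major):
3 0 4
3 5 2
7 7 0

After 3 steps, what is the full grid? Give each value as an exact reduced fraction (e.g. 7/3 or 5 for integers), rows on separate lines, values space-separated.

After step 1:
  2 3 2
  9/2 17/5 11/4
  17/3 19/4 3
After step 2:
  19/6 13/5 31/12
  467/120 92/25 223/80
  179/36 1009/240 7/2
After step 3:
  1159/360 1203/400 1913/720
  28279/7200 5149/1500 15061/4800
  9409/2160 58883/14400 1259/360

Answer: 1159/360 1203/400 1913/720
28279/7200 5149/1500 15061/4800
9409/2160 58883/14400 1259/360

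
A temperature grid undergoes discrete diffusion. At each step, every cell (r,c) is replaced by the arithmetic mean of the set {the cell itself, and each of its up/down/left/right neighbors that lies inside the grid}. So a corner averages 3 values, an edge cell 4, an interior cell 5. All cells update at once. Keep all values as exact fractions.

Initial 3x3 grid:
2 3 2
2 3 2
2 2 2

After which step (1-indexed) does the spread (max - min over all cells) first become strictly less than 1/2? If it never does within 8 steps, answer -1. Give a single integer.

Answer: 2

Derivation:
Step 1: max=5/2, min=2, spread=1/2
Step 2: max=287/120, min=173/80, spread=11/48
  -> spread < 1/2 first at step 2
Step 3: max=16999/7200, min=263/120, spread=1219/7200
Step 4: max=1004603/432000, min=212759/96000, spread=755/6912
Step 5: max=59945491/25920000, min=38640119/17280000, spread=6353/82944
Step 6: max=3575458127/1555200000, min=2327877293/1036800000, spread=53531/995328
Step 7: max=213864444319/93312000000, min=5193614173/2304000000, spread=450953/11943936
Step 8: max=12797789793443/5598720000000, min=8432926450837/3732480000000, spread=3799043/143327232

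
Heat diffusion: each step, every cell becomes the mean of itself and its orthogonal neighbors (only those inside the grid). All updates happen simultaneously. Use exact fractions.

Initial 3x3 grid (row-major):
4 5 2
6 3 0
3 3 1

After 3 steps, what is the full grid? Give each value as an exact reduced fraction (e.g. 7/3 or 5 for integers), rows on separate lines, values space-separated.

After step 1:
  5 7/2 7/3
  4 17/5 3/2
  4 5/2 4/3
After step 2:
  25/6 427/120 22/9
  41/10 149/50 257/120
  7/2 337/120 16/9
After step 3:
  473/120 23669/7200 733/270
  553/150 9353/3000 16819/7200
  1249/360 19919/7200 1211/540

Answer: 473/120 23669/7200 733/270
553/150 9353/3000 16819/7200
1249/360 19919/7200 1211/540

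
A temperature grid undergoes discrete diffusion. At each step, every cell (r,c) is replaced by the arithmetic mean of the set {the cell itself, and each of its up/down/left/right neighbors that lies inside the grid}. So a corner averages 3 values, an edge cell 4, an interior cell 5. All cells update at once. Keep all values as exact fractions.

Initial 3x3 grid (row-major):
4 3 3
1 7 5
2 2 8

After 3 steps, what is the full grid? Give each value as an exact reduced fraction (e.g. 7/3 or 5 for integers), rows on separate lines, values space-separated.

After step 1:
  8/3 17/4 11/3
  7/2 18/5 23/4
  5/3 19/4 5
After step 2:
  125/36 851/240 41/9
  343/120 437/100 1081/240
  119/36 901/240 31/6
After step 3:
  7111/2160 57397/14400 2269/540
  25211/7200 7613/2000 66947/14400
  7141/2160 59747/14400 179/40

Answer: 7111/2160 57397/14400 2269/540
25211/7200 7613/2000 66947/14400
7141/2160 59747/14400 179/40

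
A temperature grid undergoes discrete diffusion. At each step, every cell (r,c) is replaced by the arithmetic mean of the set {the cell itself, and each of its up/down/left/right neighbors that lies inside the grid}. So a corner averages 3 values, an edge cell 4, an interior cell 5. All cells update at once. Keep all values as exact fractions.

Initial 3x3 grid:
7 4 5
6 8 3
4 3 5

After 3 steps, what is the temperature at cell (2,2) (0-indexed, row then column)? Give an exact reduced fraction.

Answer: 9733/2160

Derivation:
Step 1: cell (2,2) = 11/3
Step 2: cell (2,2) = 167/36
Step 3: cell (2,2) = 9733/2160
Full grid after step 3:
  11773/2160 19469/3600 3511/720
  26267/4800 14831/3000 70601/14400
  10733/2160 5923/1200 9733/2160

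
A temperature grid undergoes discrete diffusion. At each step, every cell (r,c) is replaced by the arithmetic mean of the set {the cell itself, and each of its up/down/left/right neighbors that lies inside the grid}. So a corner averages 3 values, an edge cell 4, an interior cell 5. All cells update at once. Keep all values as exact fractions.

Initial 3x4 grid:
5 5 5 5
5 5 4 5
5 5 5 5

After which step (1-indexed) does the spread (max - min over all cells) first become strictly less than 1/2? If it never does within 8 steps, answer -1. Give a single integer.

Step 1: max=5, min=19/4, spread=1/4
  -> spread < 1/2 first at step 1
Step 2: max=5, min=477/100, spread=23/100
Step 3: max=1987/400, min=23189/4800, spread=131/960
Step 4: max=35609/7200, min=209449/43200, spread=841/8640
Step 5: max=7106627/1440000, min=83857949/17280000, spread=56863/691200
Step 6: max=63810457/12960000, min=756065659/155520000, spread=386393/6220800
Step 7: max=25499641187/5184000000, min=302646276869/62208000000, spread=26795339/497664000
Step 8: max=1528113850333/311040000000, min=18178584285871/3732480000000, spread=254051069/5971968000

Answer: 1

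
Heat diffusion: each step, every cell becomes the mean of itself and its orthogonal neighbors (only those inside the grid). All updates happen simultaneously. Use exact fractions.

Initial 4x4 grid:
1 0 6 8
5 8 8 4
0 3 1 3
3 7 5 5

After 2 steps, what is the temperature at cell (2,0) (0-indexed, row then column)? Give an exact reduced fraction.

Answer: 803/240

Derivation:
Step 1: cell (2,0) = 11/4
Step 2: cell (2,0) = 803/240
Full grid after step 2:
  37/12 321/80 413/80 23/4
  261/80 17/4 509/100 51/10
  803/240 397/100 419/100 13/3
  127/36 121/30 13/3 145/36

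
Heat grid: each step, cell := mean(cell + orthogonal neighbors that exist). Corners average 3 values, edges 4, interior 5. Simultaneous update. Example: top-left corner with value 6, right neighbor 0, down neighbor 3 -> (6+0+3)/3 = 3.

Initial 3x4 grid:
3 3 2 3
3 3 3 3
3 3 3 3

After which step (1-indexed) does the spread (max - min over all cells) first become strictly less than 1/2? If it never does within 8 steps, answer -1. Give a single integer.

Answer: 1

Derivation:
Step 1: max=3, min=8/3, spread=1/3
  -> spread < 1/2 first at step 1
Step 2: max=3, min=329/120, spread=31/120
Step 3: max=3, min=3029/1080, spread=211/1080
Step 4: max=5353/1800, min=307103/108000, spread=14077/108000
Step 5: max=320317/108000, min=2775593/972000, spread=5363/48600
Step 6: max=177131/60000, min=83739191/29160000, spread=93859/1166400
Step 7: max=286263533/97200000, min=5038525519/1749600000, spread=4568723/69984000
Step 8: max=8566381111/2916000000, min=303147564371/104976000000, spread=8387449/167961600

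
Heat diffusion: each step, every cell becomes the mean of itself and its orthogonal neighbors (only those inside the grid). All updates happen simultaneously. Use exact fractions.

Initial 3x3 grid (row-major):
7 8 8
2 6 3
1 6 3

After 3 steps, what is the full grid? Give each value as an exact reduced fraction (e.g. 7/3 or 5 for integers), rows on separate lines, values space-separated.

Answer: 2321/432 5507/960 2497/432
3379/720 1969/400 3719/720
145/36 341/80 161/36

Derivation:
After step 1:
  17/3 29/4 19/3
  4 5 5
  3 4 4
After step 2:
  203/36 97/16 223/36
  53/12 101/20 61/12
  11/3 4 13/3
After step 3:
  2321/432 5507/960 2497/432
  3379/720 1969/400 3719/720
  145/36 341/80 161/36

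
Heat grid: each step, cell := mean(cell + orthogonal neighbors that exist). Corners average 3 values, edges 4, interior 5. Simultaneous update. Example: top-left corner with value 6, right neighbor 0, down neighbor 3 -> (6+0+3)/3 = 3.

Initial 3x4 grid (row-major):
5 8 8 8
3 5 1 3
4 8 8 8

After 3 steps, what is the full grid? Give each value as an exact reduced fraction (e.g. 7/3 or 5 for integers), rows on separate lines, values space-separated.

Answer: 577/108 8119/1440 1667/288 2527/432
14993/2880 3263/600 6851/1200 103/18
251/48 443/80 413/72 1259/216

Derivation:
After step 1:
  16/3 13/2 25/4 19/3
  17/4 5 5 5
  5 25/4 25/4 19/3
After step 2:
  193/36 277/48 289/48 211/36
  235/48 27/5 11/2 17/3
  31/6 45/8 143/24 211/36
After step 3:
  577/108 8119/1440 1667/288 2527/432
  14993/2880 3263/600 6851/1200 103/18
  251/48 443/80 413/72 1259/216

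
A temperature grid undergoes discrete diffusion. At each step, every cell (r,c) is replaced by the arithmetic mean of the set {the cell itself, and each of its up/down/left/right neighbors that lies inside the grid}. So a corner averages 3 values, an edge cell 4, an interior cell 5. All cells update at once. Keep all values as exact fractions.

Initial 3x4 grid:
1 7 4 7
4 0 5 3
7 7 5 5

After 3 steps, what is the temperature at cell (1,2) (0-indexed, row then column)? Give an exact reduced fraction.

Answer: 433/100

Derivation:
Step 1: cell (1,2) = 17/5
Step 2: cell (1,2) = 97/20
Step 3: cell (1,2) = 433/100
Full grid after step 3:
  2897/720 125/32 6671/1440 9859/2160
  241/60 451/100 433/100 1157/240
  3407/720 433/96 7021/1440 9929/2160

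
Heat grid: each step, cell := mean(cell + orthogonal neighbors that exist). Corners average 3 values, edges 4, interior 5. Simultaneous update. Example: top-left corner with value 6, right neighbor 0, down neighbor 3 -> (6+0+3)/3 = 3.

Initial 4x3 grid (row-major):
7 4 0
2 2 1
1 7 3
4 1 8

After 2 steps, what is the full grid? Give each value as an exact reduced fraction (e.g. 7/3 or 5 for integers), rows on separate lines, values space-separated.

Answer: 127/36 249/80 77/36
421/120 11/4 667/240
113/40 77/20 261/80
7/2 69/20 55/12

Derivation:
After step 1:
  13/3 13/4 5/3
  3 16/5 3/2
  7/2 14/5 19/4
  2 5 4
After step 2:
  127/36 249/80 77/36
  421/120 11/4 667/240
  113/40 77/20 261/80
  7/2 69/20 55/12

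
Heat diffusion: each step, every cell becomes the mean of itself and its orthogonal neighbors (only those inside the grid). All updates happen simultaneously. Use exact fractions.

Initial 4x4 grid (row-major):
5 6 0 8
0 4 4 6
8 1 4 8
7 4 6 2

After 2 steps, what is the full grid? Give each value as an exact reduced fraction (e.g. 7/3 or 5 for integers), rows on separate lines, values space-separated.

Answer: 35/9 179/48 991/240 47/9
179/48 94/25 111/25 593/120
1127/240 203/50 107/25 643/120
89/18 571/120 553/120 43/9

Derivation:
After step 1:
  11/3 15/4 9/2 14/3
  17/4 3 18/5 13/2
  4 21/5 23/5 5
  19/3 9/2 4 16/3
After step 2:
  35/9 179/48 991/240 47/9
  179/48 94/25 111/25 593/120
  1127/240 203/50 107/25 643/120
  89/18 571/120 553/120 43/9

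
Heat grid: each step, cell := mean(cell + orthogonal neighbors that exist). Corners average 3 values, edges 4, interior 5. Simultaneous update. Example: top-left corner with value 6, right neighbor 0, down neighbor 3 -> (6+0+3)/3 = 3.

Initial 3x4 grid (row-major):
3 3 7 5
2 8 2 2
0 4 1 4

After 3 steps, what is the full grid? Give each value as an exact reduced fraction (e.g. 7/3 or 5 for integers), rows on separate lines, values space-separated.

After step 1:
  8/3 21/4 17/4 14/3
  13/4 19/5 4 13/4
  2 13/4 11/4 7/3
After step 2:
  67/18 479/120 109/24 73/18
  703/240 391/100 361/100 57/16
  17/6 59/20 37/12 25/9
After step 3:
  7663/2160 14549/3600 14579/3600 1751/432
  48221/14400 20869/6000 7483/2000 16807/4800
  697/240 3833/1200 11179/3600 1357/432

Answer: 7663/2160 14549/3600 14579/3600 1751/432
48221/14400 20869/6000 7483/2000 16807/4800
697/240 3833/1200 11179/3600 1357/432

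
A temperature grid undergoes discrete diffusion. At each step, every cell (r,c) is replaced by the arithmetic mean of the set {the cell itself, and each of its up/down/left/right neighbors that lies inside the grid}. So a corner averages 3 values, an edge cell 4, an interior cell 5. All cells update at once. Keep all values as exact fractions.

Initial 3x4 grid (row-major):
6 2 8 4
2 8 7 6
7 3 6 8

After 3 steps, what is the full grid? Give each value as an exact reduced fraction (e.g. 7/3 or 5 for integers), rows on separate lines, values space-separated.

After step 1:
  10/3 6 21/4 6
  23/4 22/5 7 25/4
  4 6 6 20/3
After step 2:
  181/36 1139/240 97/16 35/6
  1049/240 583/100 289/50 311/48
  21/4 51/10 77/12 227/36
After step 3:
  1273/270 38999/7200 13453/2400 49/8
  73723/14400 1937/375 18341/3000 87833/14400
  3533/720 6779/1200 10621/1800 2765/432

Answer: 1273/270 38999/7200 13453/2400 49/8
73723/14400 1937/375 18341/3000 87833/14400
3533/720 6779/1200 10621/1800 2765/432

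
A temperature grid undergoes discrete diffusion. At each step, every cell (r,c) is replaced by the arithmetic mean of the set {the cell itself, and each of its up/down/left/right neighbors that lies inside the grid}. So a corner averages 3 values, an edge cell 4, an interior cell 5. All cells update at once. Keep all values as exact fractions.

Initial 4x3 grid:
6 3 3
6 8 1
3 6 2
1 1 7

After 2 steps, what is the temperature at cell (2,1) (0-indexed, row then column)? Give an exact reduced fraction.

Step 1: cell (2,1) = 4
Step 2: cell (2,1) = 411/100
Full grid after step 2:
  21/4 257/60 65/18
  391/80 461/100 439/120
  185/48 411/100 89/24
  113/36 51/16 133/36

Answer: 411/100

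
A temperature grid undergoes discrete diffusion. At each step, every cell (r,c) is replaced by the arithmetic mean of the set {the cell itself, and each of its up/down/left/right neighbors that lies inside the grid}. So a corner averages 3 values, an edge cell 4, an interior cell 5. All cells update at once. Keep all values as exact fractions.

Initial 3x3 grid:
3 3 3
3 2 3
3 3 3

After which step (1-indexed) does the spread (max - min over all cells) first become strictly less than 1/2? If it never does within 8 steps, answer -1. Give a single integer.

Step 1: max=3, min=11/4, spread=1/4
  -> spread < 1/2 first at step 1
Step 2: max=231/80, min=69/25, spread=51/400
Step 3: max=1033/360, min=13577/4800, spread=589/14400
Step 4: max=822919/288000, min=85057/30000, spread=31859/1440000
Step 5: max=5135279/1800000, min=49148393/17280000, spread=751427/86400000
Step 6: max=2955336871/1036800000, min=307365313/108000000, spread=23149331/5184000000
Step 7: max=18465068111/6480000000, min=177141345737/62208000000, spread=616540643/311040000000
Step 8: max=10633507991239/3732480000000, min=1107287546017/388800000000, spread=17737747379/18662400000000

Answer: 1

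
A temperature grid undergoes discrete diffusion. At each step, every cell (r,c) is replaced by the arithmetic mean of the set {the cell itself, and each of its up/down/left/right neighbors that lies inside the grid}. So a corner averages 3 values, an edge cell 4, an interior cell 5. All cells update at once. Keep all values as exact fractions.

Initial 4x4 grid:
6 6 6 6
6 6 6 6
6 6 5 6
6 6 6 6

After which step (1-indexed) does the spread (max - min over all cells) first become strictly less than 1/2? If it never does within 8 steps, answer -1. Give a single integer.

Step 1: max=6, min=23/4, spread=1/4
  -> spread < 1/2 first at step 1
Step 2: max=6, min=289/50, spread=11/50
Step 3: max=6, min=14033/2400, spread=367/2400
Step 4: max=3587/600, min=63229/10800, spread=1337/10800
Step 5: max=107531/18000, min=1902331/324000, spread=33227/324000
Step 6: max=643951/108000, min=57105673/9720000, spread=849917/9720000
Step 7: max=9651467/1620000, min=1715885653/291600000, spread=21378407/291600000
Step 8: max=2892311657/486000000, min=51521537629/8748000000, spread=540072197/8748000000

Answer: 1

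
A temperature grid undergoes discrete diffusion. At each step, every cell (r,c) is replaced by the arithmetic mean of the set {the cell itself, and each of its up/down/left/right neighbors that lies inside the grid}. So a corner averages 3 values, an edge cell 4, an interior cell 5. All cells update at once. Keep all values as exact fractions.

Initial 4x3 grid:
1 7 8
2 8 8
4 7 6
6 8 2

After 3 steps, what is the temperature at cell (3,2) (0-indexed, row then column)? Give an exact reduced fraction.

Answer: 3209/540

Derivation:
Step 1: cell (3,2) = 16/3
Step 2: cell (3,2) = 101/18
Step 3: cell (3,2) = 3209/540
Full grid after step 3:
  5317/1080 1399/240 14209/2160
  911/180 2331/400 9443/1440
  1271/240 3527/600 8851/1440
  4007/720 3295/576 3209/540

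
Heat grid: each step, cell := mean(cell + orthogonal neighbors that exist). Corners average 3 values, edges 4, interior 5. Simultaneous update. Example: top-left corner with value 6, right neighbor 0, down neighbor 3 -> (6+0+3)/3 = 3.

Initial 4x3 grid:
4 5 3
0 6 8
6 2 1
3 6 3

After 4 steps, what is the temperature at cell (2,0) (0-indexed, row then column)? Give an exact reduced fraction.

Answer: 278711/72000

Derivation:
Step 1: cell (2,0) = 11/4
Step 2: cell (2,0) = 319/80
Step 3: cell (2,0) = 2971/800
Step 4: cell (2,0) = 278711/72000
Full grid after step 4:
  14453/3600 1795831/432000 282779/64800
  278611/72000 184331/45000 449479/108000
  278711/72000 86503/22500 429379/108000
  20407/5400 1658881/432000 244559/64800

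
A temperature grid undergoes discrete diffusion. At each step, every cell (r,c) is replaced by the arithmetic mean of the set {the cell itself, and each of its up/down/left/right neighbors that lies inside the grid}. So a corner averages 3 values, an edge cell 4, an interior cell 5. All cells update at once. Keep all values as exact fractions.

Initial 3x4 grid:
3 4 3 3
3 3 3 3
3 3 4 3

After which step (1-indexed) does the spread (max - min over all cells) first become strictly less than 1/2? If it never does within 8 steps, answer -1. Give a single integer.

Answer: 1

Derivation:
Step 1: max=10/3, min=3, spread=1/3
  -> spread < 1/2 first at step 1
Step 2: max=391/120, min=37/12, spread=7/40
Step 3: max=11527/3600, min=1127/360, spread=257/3600
Step 4: max=172217/54000, min=3781/1200, spread=259/6750
Step 5: max=5152739/1620000, min=32024/10125, spread=3211/180000
Step 6: max=38604197/12150000, min=30795881/9720000, spread=437383/48600000
Step 7: max=9259839067/2916000000, min=616477043/194400000, spread=6341711/1458000000
Step 8: max=277723425439/87480000000, min=111013905211/34992000000, spread=125774941/58320000000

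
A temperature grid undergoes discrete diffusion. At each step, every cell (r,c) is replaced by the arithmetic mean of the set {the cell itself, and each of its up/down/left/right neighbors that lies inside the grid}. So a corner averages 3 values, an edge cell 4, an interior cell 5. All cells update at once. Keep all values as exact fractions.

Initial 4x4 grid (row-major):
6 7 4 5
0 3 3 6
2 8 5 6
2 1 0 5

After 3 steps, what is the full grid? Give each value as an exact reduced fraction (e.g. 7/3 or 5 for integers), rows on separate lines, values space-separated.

Answer: 4381/1080 31187/7200 3747/800 3499/720
25907/7200 12163/3000 8917/2000 2849/600
22459/7200 4151/1200 6091/1500 7951/1800
5773/2160 2753/900 3203/900 2161/540

Derivation:
After step 1:
  13/3 5 19/4 5
  11/4 21/5 21/5 5
  3 19/5 22/5 11/2
  5/3 11/4 11/4 11/3
After step 2:
  145/36 1097/240 379/80 59/12
  857/240 399/100 451/100 197/40
  673/240 363/100 413/100 557/120
  89/36 329/120 407/120 143/36
After step 3:
  4381/1080 31187/7200 3747/800 3499/720
  25907/7200 12163/3000 8917/2000 2849/600
  22459/7200 4151/1200 6091/1500 7951/1800
  5773/2160 2753/900 3203/900 2161/540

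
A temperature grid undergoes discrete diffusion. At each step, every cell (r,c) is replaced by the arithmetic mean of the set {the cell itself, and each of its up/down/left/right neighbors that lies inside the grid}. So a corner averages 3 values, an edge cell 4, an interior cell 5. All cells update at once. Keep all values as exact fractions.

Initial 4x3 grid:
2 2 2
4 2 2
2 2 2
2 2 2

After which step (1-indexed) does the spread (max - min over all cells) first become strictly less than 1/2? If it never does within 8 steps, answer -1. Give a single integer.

Step 1: max=8/3, min=2, spread=2/3
Step 2: max=151/60, min=2, spread=31/60
Step 3: max=1291/540, min=2, spread=211/540
  -> spread < 1/2 first at step 3
Step 4: max=124897/54000, min=1847/900, spread=14077/54000
Step 5: max=1112407/486000, min=111683/54000, spread=5363/24300
Step 6: max=32900809/14580000, min=62869/30000, spread=93859/583200
Step 7: max=1959874481/874800000, min=102536467/48600000, spread=4568723/34992000
Step 8: max=116756435629/52488000000, min=3097618889/1458000000, spread=8387449/83980800

Answer: 3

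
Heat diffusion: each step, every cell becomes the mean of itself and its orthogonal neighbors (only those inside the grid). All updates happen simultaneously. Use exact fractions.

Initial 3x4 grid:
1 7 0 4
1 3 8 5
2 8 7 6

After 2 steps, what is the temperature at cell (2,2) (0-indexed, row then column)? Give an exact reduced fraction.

Step 1: cell (2,2) = 29/4
Step 2: cell (2,2) = 457/80
Full grid after step 2:
  5/2 159/40 151/40 9/2
  829/240 39/10 111/20 387/80
  125/36 1279/240 457/80 19/3

Answer: 457/80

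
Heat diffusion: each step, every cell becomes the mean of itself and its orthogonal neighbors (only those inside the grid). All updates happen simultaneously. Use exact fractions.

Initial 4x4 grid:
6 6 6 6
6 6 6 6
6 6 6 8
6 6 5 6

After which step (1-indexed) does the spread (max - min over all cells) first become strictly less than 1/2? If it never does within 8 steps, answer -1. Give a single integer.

Answer: 3

Derivation:
Step 1: max=13/2, min=23/4, spread=3/4
Step 2: max=383/60, min=47/8, spread=61/120
Step 3: max=1247/200, min=427/72, spread=137/450
  -> spread < 1/2 first at step 3
Step 4: max=334559/54000, min=64277/10800, spread=6587/27000
Step 5: max=1108429/180000, min=1933619/324000, spread=153883/810000
Step 6: max=298338083/48600000, min=58182419/9720000, spread=1856497/12150000
Step 7: max=992180897/162000000, min=349815031/58320000, spread=92126149/729000000
Step 8: max=29710468489/4860000000, min=52572933527/8748000000, spread=2264774383/21870000000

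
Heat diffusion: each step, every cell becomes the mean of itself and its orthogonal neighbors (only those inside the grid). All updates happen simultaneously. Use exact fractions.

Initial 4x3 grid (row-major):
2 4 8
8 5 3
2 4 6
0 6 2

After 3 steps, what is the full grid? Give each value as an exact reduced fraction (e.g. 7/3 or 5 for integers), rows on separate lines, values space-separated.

Answer: 4919/1080 69203/14400 293/60
31309/7200 27097/6000 3851/800
27079/7200 1562/375 30829/7200
7591/2160 817/225 8761/2160

Derivation:
After step 1:
  14/3 19/4 5
  17/4 24/5 11/2
  7/2 23/5 15/4
  8/3 3 14/3
After step 2:
  41/9 1153/240 61/12
  1033/240 239/50 381/80
  901/240 393/100 1111/240
  55/18 56/15 137/36
After step 3:
  4919/1080 69203/14400 293/60
  31309/7200 27097/6000 3851/800
  27079/7200 1562/375 30829/7200
  7591/2160 817/225 8761/2160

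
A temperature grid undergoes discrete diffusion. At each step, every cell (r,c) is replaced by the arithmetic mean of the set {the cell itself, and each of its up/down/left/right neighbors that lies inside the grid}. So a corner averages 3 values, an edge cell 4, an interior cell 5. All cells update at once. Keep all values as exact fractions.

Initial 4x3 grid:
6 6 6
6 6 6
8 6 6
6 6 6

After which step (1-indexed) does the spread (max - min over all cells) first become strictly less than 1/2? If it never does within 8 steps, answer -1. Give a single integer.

Answer: 3

Derivation:
Step 1: max=20/3, min=6, spread=2/3
Step 2: max=391/60, min=6, spread=31/60
Step 3: max=3451/540, min=6, spread=211/540
  -> spread < 1/2 first at step 3
Step 4: max=340897/54000, min=5447/900, spread=14077/54000
Step 5: max=3056407/486000, min=327683/54000, spread=5363/24300
Step 6: max=91220809/14580000, min=182869/30000, spread=93859/583200
Step 7: max=5459074481/874800000, min=296936467/48600000, spread=4568723/34992000
Step 8: max=326708435629/52488000000, min=8929618889/1458000000, spread=8387449/83980800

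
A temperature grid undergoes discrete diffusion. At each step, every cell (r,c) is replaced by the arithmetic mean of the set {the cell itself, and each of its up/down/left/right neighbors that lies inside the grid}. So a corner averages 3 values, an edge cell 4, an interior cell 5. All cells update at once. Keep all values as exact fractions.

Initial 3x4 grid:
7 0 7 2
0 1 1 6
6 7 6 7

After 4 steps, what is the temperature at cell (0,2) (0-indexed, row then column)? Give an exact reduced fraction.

Answer: 6083/1600

Derivation:
Step 1: cell (0,2) = 5/2
Step 2: cell (0,2) = 309/80
Step 3: cell (0,2) = 1661/480
Step 4: cell (0,2) = 6083/1600
Full grid after step 4:
  2641/810 141373/43200 6083/1600 641/160
  294211/86400 135101/36000 71783/18000 193081/43200
  25103/6480 172573/43200 195841/43200 60331/12960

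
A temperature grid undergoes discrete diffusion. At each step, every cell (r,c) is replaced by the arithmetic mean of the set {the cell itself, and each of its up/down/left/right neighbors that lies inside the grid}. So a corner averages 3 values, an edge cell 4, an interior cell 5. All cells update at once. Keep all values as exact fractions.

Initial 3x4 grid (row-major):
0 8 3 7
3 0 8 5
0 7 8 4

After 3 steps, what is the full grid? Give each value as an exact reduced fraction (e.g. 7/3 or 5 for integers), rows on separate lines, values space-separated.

Answer: 457/135 5447/1440 839/160 1277/240
187/64 873/200 5921/1200 2087/360
7637/2160 2891/720 1979/360 6029/1080

Derivation:
After step 1:
  11/3 11/4 13/2 5
  3/4 26/5 24/5 6
  10/3 15/4 27/4 17/3
After step 2:
  43/18 1087/240 381/80 35/6
  259/80 69/20 117/20 161/30
  47/18 571/120 629/120 221/36
After step 3:
  457/135 5447/1440 839/160 1277/240
  187/64 873/200 5921/1200 2087/360
  7637/2160 2891/720 1979/360 6029/1080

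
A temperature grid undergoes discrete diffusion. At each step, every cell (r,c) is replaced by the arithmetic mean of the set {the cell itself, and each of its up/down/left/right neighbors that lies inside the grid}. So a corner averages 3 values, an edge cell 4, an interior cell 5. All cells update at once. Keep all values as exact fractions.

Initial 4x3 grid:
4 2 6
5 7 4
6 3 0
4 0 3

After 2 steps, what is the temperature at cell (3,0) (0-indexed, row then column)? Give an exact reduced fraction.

Step 1: cell (3,0) = 10/3
Step 2: cell (3,0) = 31/9
Full grid after step 2:
  167/36 997/240 13/3
  67/15 219/50 299/80
  62/15 169/50 219/80
  31/9 301/120 2

Answer: 31/9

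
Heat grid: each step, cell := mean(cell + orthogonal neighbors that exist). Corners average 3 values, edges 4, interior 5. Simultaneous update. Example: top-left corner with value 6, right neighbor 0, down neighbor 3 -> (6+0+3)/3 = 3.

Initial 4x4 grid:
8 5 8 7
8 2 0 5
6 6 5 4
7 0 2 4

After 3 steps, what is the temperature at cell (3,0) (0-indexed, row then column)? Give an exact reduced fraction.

Answer: 9953/2160

Derivation:
Step 1: cell (3,0) = 13/3
Step 2: cell (3,0) = 89/18
Step 3: cell (3,0) = 9953/2160
Full grid after step 3:
  709/120 2621/480 36331/7200 2213/432
  533/96 989/200 27247/6000 4037/900
  36959/7200 26039/6000 1448/375 3559/900
  9953/2160 7331/1800 6383/1800 479/135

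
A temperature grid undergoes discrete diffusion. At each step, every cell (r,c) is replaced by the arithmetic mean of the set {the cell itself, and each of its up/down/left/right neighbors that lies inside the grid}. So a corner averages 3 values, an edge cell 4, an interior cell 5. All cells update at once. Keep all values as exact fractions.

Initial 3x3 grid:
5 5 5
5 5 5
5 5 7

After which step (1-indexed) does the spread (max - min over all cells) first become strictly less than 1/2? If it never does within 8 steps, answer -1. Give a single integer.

Answer: 3

Derivation:
Step 1: max=17/3, min=5, spread=2/3
Step 2: max=50/9, min=5, spread=5/9
Step 3: max=581/108, min=5, spread=41/108
  -> spread < 1/2 first at step 3
Step 4: max=34531/6480, min=911/180, spread=347/1296
Step 5: max=2050937/388800, min=9157/1800, spread=2921/15552
Step 6: max=122468539/23328000, min=1105483/216000, spread=24611/186624
Step 7: max=7317122033/1399680000, min=24956741/4860000, spread=207329/2239488
Step 8: max=437933952451/83980800000, min=1334801599/259200000, spread=1746635/26873856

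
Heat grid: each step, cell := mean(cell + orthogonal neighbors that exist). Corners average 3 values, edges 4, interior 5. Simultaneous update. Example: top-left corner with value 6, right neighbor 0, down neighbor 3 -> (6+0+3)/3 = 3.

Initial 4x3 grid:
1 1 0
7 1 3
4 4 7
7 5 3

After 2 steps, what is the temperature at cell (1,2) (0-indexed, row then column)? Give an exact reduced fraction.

Answer: 173/60

Derivation:
Step 1: cell (1,2) = 11/4
Step 2: cell (1,2) = 173/60
Full grid after step 2:
  7/3 497/240 29/18
  299/80 283/100 173/60
  1097/240 219/50 81/20
  187/36 1157/240 14/3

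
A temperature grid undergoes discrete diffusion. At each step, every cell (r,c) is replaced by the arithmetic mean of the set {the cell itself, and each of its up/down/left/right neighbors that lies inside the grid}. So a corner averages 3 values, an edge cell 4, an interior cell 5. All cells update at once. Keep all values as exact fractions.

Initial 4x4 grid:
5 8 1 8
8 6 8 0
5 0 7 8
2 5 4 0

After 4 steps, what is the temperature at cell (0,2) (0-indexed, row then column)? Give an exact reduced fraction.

Step 1: cell (0,2) = 25/4
Step 2: cell (0,2) = 373/80
Step 3: cell (0,2) = 12851/2400
Step 4: cell (0,2) = 366329/72000
Full grid after step 4:
  503/90 44329/8000 366329/72000 13477/2700
  127597/24000 25611/5000 75659/15000 338639/72000
  36847/8000 46267/10000 134597/30000 327919/72000
  1001/240 99061/24000 304999/72000 45569/10800

Answer: 366329/72000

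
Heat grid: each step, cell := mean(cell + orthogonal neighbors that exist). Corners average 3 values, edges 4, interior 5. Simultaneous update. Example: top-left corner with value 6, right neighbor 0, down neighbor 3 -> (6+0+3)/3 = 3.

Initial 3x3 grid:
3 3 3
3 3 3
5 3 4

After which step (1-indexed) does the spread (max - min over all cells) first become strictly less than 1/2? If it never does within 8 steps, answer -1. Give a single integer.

Answer: 3

Derivation:
Step 1: max=15/4, min=3, spread=3/4
Step 2: max=131/36, min=3, spread=23/36
Step 3: max=1493/432, min=443/144, spread=41/108
  -> spread < 1/2 first at step 3
Step 4: max=88651/25920, min=7561/2400, spread=34961/129600
Step 5: max=5230997/1555200, min=1646299/518400, spread=2921/15552
Step 6: max=311766859/93312000, min=99820453/31104000, spread=24611/186624
Step 7: max=18577631573/5598720000, min=222954433/69120000, spread=207329/2239488
Step 8: max=1110465480331/335923200000, min=362877514277/111974400000, spread=1746635/26873856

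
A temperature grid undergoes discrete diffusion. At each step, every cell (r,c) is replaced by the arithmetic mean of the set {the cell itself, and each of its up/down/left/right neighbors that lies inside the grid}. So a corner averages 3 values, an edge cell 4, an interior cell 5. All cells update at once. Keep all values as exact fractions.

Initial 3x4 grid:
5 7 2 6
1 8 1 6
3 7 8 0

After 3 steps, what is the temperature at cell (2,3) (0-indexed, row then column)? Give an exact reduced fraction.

Answer: 1931/432

Derivation:
Step 1: cell (2,3) = 14/3
Step 2: cell (2,3) = 143/36
Step 3: cell (2,3) = 1931/432
Full grid after step 3:
  9803/2160 17419/3600 15869/3600 1895/432
  7589/1600 9233/2000 28379/6000 59581/14400
  9943/2160 17819/3600 16169/3600 1931/432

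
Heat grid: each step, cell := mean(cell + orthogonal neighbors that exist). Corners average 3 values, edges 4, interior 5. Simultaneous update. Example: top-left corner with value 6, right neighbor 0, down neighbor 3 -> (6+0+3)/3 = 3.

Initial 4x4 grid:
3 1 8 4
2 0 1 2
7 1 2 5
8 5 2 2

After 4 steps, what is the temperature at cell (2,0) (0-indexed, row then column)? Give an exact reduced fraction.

Step 1: cell (2,0) = 9/2
Step 2: cell (2,0) = 103/24
Step 3: cell (2,0) = 13421/3600
Step 4: cell (2,0) = 392603/108000
Full grid after step 4:
  7499/2700 98011/36000 326441/108000 205543/64800
  107041/36000 14531/5000 513049/180000 661747/216000
  392603/108000 116237/36000 89669/30000 23049/8000
  258847/64800 794071/216000 75167/24000 31933/10800

Answer: 392603/108000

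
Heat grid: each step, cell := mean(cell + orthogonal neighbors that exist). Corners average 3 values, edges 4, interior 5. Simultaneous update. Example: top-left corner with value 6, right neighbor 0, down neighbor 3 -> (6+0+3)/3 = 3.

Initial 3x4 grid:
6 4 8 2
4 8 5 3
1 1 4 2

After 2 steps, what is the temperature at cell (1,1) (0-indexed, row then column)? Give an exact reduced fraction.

Answer: 99/20

Derivation:
Step 1: cell (1,1) = 22/5
Step 2: cell (1,1) = 99/20
Full grid after step 2:
  191/36 1219/240 1271/240 145/36
  949/240 99/20 83/20 239/60
  41/12 129/40 151/40 3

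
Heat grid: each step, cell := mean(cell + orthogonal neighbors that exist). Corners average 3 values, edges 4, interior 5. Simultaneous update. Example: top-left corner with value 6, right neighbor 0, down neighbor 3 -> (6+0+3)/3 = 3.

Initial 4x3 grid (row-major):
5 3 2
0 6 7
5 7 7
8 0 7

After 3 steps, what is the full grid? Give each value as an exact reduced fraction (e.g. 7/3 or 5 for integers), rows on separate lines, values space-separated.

Answer: 2059/540 14843/3600 1631/360
15143/3600 13919/3000 5981/1200
17113/3600 626/125 19763/3600
1037/216 12577/2400 581/108

Derivation:
After step 1:
  8/3 4 4
  4 23/5 11/2
  5 5 7
  13/3 11/2 14/3
After step 2:
  32/9 229/60 9/2
  61/15 231/50 211/40
  55/12 271/50 133/24
  89/18 39/8 103/18
After step 3:
  2059/540 14843/3600 1631/360
  15143/3600 13919/3000 5981/1200
  17113/3600 626/125 19763/3600
  1037/216 12577/2400 581/108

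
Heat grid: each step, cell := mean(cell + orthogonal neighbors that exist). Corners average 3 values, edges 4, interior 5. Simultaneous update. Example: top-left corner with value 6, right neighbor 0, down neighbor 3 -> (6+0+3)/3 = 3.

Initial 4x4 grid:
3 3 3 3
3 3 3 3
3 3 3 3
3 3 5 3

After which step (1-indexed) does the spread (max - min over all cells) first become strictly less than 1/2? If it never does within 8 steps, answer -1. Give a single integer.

Step 1: max=11/3, min=3, spread=2/3
Step 2: max=211/60, min=3, spread=31/60
Step 3: max=1831/540, min=3, spread=211/540
  -> spread < 1/2 first at step 3
Step 4: max=178843/54000, min=3, spread=16843/54000
Step 5: max=1596643/486000, min=13579/4500, spread=130111/486000
Step 6: max=47382367/14580000, min=817159/270000, spread=3255781/14580000
Step 7: max=1412553691/437400000, min=821107/270000, spread=82360351/437400000
Step 8: max=42117316891/13122000000, min=148306441/48600000, spread=2074577821/13122000000

Answer: 3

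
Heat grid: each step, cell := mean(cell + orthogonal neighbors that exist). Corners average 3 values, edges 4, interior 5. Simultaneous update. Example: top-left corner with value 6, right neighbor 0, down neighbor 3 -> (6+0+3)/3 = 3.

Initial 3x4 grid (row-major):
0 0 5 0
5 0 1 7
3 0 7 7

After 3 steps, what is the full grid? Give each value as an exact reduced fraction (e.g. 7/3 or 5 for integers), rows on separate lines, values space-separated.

After step 1:
  5/3 5/4 3/2 4
  2 6/5 4 15/4
  8/3 5/2 15/4 7
After step 2:
  59/36 337/240 43/16 37/12
  113/60 219/100 71/25 75/16
  43/18 607/240 69/16 29/6
After step 3:
  3547/2160 14257/7200 2003/800 251/72
  7291/3600 1627/750 6687/2000 18533/4800
  4897/2160 20557/7200 2903/800 83/18

Answer: 3547/2160 14257/7200 2003/800 251/72
7291/3600 1627/750 6687/2000 18533/4800
4897/2160 20557/7200 2903/800 83/18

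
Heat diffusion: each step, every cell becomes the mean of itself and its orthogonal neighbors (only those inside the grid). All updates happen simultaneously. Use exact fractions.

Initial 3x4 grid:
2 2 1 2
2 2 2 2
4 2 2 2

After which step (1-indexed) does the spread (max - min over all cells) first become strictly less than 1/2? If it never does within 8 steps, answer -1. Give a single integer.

Answer: 4

Derivation:
Step 1: max=8/3, min=5/3, spread=1
Step 2: max=23/9, min=209/120, spread=293/360
Step 3: max=257/108, min=1949/1080, spread=23/40
Step 4: max=148993/64800, min=59759/32400, spread=131/288
  -> spread < 1/2 first at step 4
Step 5: max=8689157/3888000, min=1824923/972000, spread=30877/86400
Step 6: max=511406383/233280000, min=869234/455625, spread=98309/345600
Step 7: max=30230094197/13996800000, min=3382690309/1749600000, spread=14082541/62208000
Step 8: max=1793650674223/839808000000, min=205152014231/104976000000, spread=135497387/746496000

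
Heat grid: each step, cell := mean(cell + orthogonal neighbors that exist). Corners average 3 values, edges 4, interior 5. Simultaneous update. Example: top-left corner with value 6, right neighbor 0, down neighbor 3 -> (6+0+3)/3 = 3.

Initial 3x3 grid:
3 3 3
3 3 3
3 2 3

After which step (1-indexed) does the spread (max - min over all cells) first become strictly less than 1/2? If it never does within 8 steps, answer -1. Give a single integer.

Answer: 1

Derivation:
Step 1: max=3, min=8/3, spread=1/3
  -> spread < 1/2 first at step 1
Step 2: max=3, min=653/240, spread=67/240
Step 3: max=593/200, min=6043/2160, spread=1807/10800
Step 4: max=15839/5400, min=2434037/864000, spread=33401/288000
Step 5: max=1576609/540000, min=22098067/7776000, spread=3025513/38880000
Step 6: max=83644051/28800000, min=8866273133/3110400000, spread=53531/995328
Step 7: max=22536883949/7776000000, min=533839074151/186624000000, spread=450953/11943936
Step 8: max=2698351389481/933120000000, min=32083416439397/11197440000000, spread=3799043/143327232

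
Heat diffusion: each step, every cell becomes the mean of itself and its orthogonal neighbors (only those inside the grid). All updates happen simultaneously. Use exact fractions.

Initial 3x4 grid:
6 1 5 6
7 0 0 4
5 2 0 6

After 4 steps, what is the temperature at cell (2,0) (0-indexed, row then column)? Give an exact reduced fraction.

Step 1: cell (2,0) = 14/3
Step 2: cell (2,0) = 131/36
Step 3: cell (2,0) = 1469/432
Step 4: cell (2,0) = 52567/16200
Full grid after step 4:
  227893/64800 356303/108000 38677/12000 18199/5400
  1476667/432000 34643/11250 538613/180000 85447/27000
  52567/16200 635731/216000 603311/216000 191813/64800

Answer: 52567/16200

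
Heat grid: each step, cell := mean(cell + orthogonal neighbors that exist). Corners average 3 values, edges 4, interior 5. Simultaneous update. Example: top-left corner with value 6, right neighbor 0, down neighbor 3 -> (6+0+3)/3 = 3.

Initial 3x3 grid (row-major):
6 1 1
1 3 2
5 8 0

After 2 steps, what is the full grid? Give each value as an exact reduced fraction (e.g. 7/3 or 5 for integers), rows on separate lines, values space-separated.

Answer: 55/18 39/16 67/36
169/48 3 55/24
149/36 15/4 53/18

Derivation:
After step 1:
  8/3 11/4 4/3
  15/4 3 3/2
  14/3 4 10/3
After step 2:
  55/18 39/16 67/36
  169/48 3 55/24
  149/36 15/4 53/18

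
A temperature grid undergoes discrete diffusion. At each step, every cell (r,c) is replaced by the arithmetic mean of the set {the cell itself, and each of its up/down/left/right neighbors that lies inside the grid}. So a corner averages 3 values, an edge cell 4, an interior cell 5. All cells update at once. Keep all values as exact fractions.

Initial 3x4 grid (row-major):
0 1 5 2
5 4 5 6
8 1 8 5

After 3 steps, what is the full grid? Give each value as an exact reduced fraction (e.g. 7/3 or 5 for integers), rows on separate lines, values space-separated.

After step 1:
  2 5/2 13/4 13/3
  17/4 16/5 28/5 9/2
  14/3 21/4 19/4 19/3
After step 2:
  35/12 219/80 941/240 145/36
  847/240 104/25 213/50 623/120
  85/18 67/15 329/60 187/36
After step 3:
  551/180 2747/800 26903/7200 9461/2160
  55181/14400 2873/750 27619/6000 33613/7200
  9157/2160 16949/3600 2183/450 5713/1080

Answer: 551/180 2747/800 26903/7200 9461/2160
55181/14400 2873/750 27619/6000 33613/7200
9157/2160 16949/3600 2183/450 5713/1080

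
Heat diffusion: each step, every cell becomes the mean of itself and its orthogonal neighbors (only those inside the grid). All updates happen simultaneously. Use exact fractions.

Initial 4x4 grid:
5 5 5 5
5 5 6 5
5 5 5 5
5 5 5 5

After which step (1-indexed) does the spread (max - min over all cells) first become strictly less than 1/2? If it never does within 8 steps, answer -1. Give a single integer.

Step 1: max=21/4, min=5, spread=1/4
  -> spread < 1/2 first at step 1
Step 2: max=261/50, min=5, spread=11/50
Step 3: max=12367/2400, min=5, spread=367/2400
Step 4: max=55571/10800, min=3013/600, spread=1337/10800
Step 5: max=1661669/324000, min=90469/18000, spread=33227/324000
Step 6: max=49814327/9720000, min=544049/108000, spread=849917/9720000
Step 7: max=1491714347/291600000, min=8168533/1620000, spread=21378407/291600000
Step 8: max=44706462371/8748000000, min=2453688343/486000000, spread=540072197/8748000000

Answer: 1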